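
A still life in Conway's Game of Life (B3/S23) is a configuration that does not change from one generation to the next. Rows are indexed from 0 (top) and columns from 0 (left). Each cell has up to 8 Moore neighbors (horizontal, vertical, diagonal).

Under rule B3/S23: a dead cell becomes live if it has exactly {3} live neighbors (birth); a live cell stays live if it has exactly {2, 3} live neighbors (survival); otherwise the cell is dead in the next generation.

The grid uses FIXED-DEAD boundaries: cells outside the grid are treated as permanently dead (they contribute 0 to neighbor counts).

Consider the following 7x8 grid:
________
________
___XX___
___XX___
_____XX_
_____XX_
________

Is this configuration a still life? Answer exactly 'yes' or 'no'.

Answer: no

Derivation:
Compute generation 1 and compare to generation 0 (given above):
Generation 1:
________
________
___XX___
___X____
______X_
_____XX_
________
Cell (3,4) differs: gen0=1 vs gen1=0 -> NOT a still life.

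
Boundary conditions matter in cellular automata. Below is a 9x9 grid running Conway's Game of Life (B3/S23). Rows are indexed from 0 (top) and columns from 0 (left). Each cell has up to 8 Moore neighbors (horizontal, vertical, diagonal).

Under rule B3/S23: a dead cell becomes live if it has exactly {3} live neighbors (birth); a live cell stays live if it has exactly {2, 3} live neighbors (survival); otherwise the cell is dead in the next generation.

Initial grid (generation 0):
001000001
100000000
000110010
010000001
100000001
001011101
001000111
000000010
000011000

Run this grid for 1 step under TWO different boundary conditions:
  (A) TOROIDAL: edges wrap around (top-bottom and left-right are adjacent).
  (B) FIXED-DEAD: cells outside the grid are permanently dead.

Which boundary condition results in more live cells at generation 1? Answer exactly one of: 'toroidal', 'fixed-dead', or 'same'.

Under TOROIDAL boundary, generation 1:
000000000
000100001
100000001
000000011
010001001
010101100
000100001
000001011
000000000
Population = 18

Under FIXED-DEAD boundary, generation 1:
000000000
000100000
000000000
000000011
010001001
010101101
000100001
000001011
000000000
Population = 16

Comparison: toroidal=18, fixed-dead=16 -> toroidal

Answer: toroidal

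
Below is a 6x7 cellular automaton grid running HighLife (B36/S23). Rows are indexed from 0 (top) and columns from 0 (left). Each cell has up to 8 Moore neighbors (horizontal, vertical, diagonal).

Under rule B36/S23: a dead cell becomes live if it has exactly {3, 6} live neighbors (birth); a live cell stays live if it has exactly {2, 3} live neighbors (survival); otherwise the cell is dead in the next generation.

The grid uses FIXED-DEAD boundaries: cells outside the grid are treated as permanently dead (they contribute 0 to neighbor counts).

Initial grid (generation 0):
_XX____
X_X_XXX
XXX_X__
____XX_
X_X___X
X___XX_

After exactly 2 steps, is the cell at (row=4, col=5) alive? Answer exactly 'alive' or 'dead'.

Answer: dead

Derivation:
Simulating step by step:
Generation 0 (given above): 19 live cells
Generation 1: 20 live cells
_XXX_X_
X___XX_
X_X__XX
X_X_XX_
_X_X__X
_X___X_
Generation 2: 15 live cells
_XXX_X_
X______
X_____X
X_X_X__
XX_X__X
__X____

Cell (4,5) at generation 2: 0 -> dead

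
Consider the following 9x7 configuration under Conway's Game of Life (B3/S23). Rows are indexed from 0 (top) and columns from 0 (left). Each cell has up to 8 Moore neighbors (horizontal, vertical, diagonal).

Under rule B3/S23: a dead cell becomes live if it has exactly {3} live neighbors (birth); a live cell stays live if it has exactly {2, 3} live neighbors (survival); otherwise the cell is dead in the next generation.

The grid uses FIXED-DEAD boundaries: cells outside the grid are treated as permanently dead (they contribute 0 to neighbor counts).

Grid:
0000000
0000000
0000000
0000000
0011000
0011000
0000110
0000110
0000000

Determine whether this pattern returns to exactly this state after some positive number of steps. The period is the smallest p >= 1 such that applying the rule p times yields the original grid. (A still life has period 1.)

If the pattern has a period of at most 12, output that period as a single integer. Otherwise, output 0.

Simulating and comparing each generation to the original:
Gen 0 (original, given above): 8 live cells
Gen 1: 6 live cells, differs from original
Gen 2: 8 live cells, MATCHES original -> period = 2

Answer: 2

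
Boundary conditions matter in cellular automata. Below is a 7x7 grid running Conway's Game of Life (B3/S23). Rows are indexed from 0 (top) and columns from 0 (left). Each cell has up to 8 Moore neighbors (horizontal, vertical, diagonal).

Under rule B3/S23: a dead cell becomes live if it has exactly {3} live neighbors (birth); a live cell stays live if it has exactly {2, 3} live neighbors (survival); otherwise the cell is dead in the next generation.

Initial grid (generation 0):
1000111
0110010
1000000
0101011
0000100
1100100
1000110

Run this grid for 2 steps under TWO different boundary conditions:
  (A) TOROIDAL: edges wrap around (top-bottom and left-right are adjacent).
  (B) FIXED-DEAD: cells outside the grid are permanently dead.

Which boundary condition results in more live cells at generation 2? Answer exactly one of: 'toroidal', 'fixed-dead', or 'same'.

Answer: fixed-dead

Derivation:
Under TOROIDAL boundary, generation 2:
0011000
1101010
1101000
0010000
0000000
0100001
0101001
Population = 15

Under FIXED-DEAD boundary, generation 2:
1100101
1101000
1101000
1010001
1000000
0000000
1111110
Population = 20

Comparison: toroidal=15, fixed-dead=20 -> fixed-dead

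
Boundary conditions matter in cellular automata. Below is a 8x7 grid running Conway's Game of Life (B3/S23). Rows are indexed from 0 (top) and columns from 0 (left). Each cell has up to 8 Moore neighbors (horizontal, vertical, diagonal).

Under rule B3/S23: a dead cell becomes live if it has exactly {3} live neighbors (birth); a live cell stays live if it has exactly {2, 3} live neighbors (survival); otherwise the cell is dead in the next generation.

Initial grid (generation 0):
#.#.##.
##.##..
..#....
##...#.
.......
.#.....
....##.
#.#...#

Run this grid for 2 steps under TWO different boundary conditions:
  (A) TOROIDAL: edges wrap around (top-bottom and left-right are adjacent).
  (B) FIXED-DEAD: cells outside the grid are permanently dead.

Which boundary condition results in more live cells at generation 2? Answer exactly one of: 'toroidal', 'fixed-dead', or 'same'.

Under TOROIDAL boundary, generation 2:
##.##..
###....
.####.#
.#.#...
##.....
.......
##....#
#...#..
Population = 21

Under FIXED-DEAD boundary, generation 2:
.#.###.
..#....
.#####.
##.#...
##.....
##.....
.......
.......
Population = 17

Comparison: toroidal=21, fixed-dead=17 -> toroidal

Answer: toroidal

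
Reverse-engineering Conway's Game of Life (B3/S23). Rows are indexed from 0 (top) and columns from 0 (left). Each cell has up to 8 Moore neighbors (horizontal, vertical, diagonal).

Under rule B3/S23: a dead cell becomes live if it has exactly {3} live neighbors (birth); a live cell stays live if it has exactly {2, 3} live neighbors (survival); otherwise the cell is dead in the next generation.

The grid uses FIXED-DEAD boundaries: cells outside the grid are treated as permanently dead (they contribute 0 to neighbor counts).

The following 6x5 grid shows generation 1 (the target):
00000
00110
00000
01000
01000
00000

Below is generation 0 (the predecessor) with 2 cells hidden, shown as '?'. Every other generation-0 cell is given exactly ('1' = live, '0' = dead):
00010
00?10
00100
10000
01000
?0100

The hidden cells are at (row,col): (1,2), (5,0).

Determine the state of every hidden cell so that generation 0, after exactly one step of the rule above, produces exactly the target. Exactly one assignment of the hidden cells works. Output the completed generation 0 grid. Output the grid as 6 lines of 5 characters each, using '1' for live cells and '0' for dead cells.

Hidden generation-0 cells (in order): (1,2), (5,0).
A hidden cell only influences target cells in its own 3x3 neighborhood. Try each of the 2^2 = 4 assignments, step the completed generation 0 forward once under B3/S23, and compare with the target:
  (1,2)=0 (5,0)=0 -> step reproduces the target at every cell -> ACCEPT
  (1,2)=0 (5,0)=1 -> step gives (4,0)='1' but target has '0' -> reject
  (1,2)=1 (5,0)=0 -> step gives (0,2)='1' but target has '0' -> reject
  (1,2)=1 (5,0)=1 -> step gives (0,2)='1' but target has '0' -> reject
Unique solution: (1,2)=dead, (5,0)=dead.
Check: live-neighbor counts of every cell in the completed generation 0:
00212
01322
12121
13210
22210
12110
Applying B3/S23 to generation 0 with these counts gives:
00000
00110
00000
01000
01000
00000
which matches the target exactly.

Answer: 00010
00010
00100
10000
01000
00100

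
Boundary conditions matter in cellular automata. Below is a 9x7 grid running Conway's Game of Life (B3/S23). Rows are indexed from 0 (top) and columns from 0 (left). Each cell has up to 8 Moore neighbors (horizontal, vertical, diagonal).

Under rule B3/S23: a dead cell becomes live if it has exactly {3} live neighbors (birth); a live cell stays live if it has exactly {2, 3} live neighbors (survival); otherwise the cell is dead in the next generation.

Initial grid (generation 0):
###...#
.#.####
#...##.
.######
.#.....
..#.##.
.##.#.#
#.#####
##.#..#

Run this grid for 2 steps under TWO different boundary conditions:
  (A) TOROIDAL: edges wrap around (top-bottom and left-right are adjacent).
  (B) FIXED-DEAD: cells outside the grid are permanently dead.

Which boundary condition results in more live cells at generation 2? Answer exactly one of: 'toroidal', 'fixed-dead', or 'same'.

Under TOROIDAL boundary, generation 2:
.......
.......
...#...
.##...#
....#..
#....#.
.......
.......
.......
Population = 7

Under FIXED-DEAD boundary, generation 2:
.#####.
#..###.
#..#...
#.#....
#...#.#
.....##
......#
##...##
##.....
Population = 25

Comparison: toroidal=7, fixed-dead=25 -> fixed-dead

Answer: fixed-dead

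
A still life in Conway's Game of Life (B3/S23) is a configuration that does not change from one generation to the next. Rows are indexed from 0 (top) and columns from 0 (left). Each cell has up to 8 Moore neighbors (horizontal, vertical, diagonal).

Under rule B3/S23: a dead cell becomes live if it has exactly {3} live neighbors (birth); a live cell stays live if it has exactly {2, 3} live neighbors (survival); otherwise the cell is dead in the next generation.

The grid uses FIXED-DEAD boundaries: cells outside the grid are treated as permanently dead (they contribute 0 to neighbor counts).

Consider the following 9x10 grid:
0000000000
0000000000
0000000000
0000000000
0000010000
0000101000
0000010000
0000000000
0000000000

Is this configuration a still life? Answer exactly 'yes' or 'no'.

Answer: yes

Derivation:
Compute generation 1 and compare to generation 0 (given above):
Generation 1:
0000000000
0000000000
0000000000
0000000000
0000010000
0000101000
0000010000
0000000000
0000000000
The grids are IDENTICAL -> still life.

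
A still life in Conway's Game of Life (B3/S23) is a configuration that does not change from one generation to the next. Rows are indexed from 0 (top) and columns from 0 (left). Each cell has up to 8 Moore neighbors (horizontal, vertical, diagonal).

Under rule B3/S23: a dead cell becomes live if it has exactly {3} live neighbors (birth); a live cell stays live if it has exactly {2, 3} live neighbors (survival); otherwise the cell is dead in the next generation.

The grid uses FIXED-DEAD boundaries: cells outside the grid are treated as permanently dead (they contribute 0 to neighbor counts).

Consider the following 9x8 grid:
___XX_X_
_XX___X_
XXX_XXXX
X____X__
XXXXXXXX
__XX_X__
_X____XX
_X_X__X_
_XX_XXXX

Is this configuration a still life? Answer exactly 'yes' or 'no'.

Answer: no

Derivation:
Compute generation 1 and compare to generation 0 (given above):
Generation 1:
__XX_X__
X_______
X_XXX__X
________
X_______
X_______
_X_XXXXX
XX_XX___
_XXXXXXX
Cell (0,2) differs: gen0=0 vs gen1=1 -> NOT a still life.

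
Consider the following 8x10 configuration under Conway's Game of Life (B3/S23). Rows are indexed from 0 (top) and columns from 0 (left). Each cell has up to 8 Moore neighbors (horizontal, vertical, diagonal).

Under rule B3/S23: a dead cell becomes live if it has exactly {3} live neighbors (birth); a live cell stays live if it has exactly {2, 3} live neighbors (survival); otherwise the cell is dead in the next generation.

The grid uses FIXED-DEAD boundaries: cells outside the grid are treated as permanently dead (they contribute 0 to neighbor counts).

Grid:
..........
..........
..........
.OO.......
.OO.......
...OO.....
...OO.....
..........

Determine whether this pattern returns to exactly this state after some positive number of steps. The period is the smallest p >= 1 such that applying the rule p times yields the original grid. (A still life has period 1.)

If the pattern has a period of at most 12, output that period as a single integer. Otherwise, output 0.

Simulating and comparing each generation to the original:
Gen 0 (original, given above): 8 live cells
Gen 1: 6 live cells, differs from original
Gen 2: 8 live cells, MATCHES original -> period = 2

Answer: 2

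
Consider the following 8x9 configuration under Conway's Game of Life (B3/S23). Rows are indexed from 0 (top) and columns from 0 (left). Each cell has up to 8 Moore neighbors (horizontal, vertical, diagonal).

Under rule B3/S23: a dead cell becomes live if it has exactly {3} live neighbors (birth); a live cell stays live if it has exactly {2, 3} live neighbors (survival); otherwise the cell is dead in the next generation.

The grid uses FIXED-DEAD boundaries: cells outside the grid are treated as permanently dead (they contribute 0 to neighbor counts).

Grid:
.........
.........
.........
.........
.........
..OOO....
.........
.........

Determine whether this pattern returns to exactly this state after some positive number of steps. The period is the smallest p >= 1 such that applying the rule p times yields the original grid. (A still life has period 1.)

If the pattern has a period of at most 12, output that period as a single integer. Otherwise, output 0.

Simulating and comparing each generation to the original:
Gen 0 (original, given above): 3 live cells
Gen 1: 3 live cells, differs from original
Gen 2: 3 live cells, MATCHES original -> period = 2

Answer: 2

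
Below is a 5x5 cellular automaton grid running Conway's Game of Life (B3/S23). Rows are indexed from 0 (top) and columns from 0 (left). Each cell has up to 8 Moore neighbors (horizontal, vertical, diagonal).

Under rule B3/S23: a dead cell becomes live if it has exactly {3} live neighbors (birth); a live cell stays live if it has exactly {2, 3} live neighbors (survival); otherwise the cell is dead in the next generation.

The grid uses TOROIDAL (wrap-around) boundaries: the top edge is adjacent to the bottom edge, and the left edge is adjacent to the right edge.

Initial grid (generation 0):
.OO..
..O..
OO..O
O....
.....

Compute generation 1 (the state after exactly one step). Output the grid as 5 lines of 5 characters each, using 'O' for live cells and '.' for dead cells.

Answer: .OO..
..OO.
OO..O
OO..O
.O...

Derivation:
Simulating step by step:
Generation 0 (given above): 7 live cells
Generation 1: 11 live cells
(generation 1 grid is the final answer)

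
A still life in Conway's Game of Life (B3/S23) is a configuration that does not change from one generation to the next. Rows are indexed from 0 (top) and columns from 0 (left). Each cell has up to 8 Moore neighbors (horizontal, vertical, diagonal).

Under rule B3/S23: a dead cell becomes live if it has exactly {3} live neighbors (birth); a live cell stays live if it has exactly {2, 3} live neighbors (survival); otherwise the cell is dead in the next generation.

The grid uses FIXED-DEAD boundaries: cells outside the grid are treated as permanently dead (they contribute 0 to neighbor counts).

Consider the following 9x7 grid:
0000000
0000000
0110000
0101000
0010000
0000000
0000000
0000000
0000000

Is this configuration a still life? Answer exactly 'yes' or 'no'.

Answer: yes

Derivation:
Compute generation 1 and compare to generation 0 (given above):
Generation 1:
0000000
0000000
0110000
0101000
0010000
0000000
0000000
0000000
0000000
The grids are IDENTICAL -> still life.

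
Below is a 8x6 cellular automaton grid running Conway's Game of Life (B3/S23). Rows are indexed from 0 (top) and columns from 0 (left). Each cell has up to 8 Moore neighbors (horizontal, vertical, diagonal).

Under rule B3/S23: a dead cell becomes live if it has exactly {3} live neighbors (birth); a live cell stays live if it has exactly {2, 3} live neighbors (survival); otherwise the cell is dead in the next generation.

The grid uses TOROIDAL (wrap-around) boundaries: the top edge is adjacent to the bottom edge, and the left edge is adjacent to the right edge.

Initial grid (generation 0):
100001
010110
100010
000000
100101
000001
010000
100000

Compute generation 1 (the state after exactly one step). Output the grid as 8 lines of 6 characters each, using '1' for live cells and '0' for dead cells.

Answer: 110011
010110
000111
100010
100011
000011
100000
110001

Derivation:
Simulating step by step:
Generation 0 (given above): 13 live cells
Generation 1: 21 live cells
(generation 1 grid is the final answer)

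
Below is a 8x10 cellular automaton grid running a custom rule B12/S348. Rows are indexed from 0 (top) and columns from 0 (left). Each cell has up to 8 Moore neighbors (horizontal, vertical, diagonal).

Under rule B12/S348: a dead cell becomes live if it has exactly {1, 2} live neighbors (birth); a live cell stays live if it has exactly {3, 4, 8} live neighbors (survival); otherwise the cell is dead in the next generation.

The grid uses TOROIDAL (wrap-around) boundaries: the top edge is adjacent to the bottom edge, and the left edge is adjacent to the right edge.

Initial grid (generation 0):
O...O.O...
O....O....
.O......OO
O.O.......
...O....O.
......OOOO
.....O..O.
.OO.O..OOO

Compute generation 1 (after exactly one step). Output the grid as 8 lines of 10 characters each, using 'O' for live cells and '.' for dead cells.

Answer: O.O.......
O.OOO.OOO.
.OOOOOOO.O
...OO..O..
OOO.OOO.O.
O.OOOO.OOO
.OOOO.....
.......OOO

Derivation:
Simulating step by step:
Generation 0 (given above): 24 live cells
Generation 1: 42 live cells
(generation 1 grid is the final answer)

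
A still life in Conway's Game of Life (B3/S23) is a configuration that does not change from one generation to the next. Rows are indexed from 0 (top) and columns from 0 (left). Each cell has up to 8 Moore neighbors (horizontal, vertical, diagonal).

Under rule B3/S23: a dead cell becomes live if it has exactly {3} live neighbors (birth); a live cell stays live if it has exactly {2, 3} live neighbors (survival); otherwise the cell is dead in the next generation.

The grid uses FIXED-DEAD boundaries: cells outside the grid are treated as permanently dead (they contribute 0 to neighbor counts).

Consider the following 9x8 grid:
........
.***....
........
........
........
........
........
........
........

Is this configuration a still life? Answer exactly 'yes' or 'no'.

Answer: no

Derivation:
Compute generation 1 and compare to generation 0 (given above):
Generation 1:
..*.....
..*.....
..*.....
........
........
........
........
........
........
Cell (0,2) differs: gen0=0 vs gen1=1 -> NOT a still life.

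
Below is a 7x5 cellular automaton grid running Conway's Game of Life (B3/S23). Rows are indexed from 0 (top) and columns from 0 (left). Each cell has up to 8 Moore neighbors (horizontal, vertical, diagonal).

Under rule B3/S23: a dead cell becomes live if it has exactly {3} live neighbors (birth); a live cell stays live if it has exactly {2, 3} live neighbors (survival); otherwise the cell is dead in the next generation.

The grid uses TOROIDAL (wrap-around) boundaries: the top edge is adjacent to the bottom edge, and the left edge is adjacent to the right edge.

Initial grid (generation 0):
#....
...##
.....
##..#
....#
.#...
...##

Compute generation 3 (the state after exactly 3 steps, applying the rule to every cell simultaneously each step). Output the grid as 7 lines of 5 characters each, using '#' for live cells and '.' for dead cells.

Answer: #...#
#...#
#..#.
####.
.#.#.
##...
##..#

Derivation:
Simulating step by step:
Generation 0 (given above): 10 live cells
Generation 1: 12 live cells
#....
....#
...#.
#...#
.#..#
#..##
#...#
Generation 2: 12 live cells
#....
....#
#..#.
#..##
.#...
.#.#.
.#.#.
Generation 3: 17 live cells
(generation 3 grid is the final answer)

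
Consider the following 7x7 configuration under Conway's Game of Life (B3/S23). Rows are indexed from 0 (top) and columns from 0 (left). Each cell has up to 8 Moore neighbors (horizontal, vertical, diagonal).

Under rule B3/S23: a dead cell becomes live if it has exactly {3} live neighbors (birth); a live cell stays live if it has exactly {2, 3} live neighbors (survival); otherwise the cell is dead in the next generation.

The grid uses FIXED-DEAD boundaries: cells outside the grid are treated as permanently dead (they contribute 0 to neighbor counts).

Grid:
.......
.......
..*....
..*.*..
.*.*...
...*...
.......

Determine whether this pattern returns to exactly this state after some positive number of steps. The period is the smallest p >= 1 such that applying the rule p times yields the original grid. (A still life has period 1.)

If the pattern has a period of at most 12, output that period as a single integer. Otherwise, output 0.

Simulating and comparing each generation to the original:
Gen 0 (original, given above): 6 live cells
Gen 1: 6 live cells, differs from original
Gen 2: 6 live cells, MATCHES original -> period = 2

Answer: 2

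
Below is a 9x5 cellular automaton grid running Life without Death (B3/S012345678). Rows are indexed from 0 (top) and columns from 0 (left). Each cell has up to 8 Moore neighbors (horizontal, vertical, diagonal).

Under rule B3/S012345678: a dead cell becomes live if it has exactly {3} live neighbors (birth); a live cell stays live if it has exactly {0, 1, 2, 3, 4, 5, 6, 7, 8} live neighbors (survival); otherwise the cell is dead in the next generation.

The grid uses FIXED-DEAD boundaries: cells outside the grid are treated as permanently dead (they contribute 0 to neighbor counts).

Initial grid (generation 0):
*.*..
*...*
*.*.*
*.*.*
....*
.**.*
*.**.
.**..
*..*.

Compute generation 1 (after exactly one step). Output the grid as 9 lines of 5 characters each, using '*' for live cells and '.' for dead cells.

Answer: ***..
*...*
*.*.*
*.*.*
..*.*
.**.*
*.**.
***..
****.

Derivation:
Simulating step by step:
Generation 0 (given above): 21 live cells
Generation 1: 26 live cells
(generation 1 grid is the final answer)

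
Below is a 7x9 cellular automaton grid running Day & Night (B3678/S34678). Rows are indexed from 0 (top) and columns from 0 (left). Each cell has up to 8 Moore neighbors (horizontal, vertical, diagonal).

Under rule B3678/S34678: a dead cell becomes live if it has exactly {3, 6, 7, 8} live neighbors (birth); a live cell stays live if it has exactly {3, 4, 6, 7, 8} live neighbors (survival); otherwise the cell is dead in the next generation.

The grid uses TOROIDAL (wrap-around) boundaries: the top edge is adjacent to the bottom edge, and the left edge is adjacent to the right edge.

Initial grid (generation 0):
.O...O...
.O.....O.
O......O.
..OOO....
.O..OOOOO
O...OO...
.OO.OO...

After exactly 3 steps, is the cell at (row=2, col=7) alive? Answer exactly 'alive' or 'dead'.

Simulating step by step:
Generation 0 (given above): 22 live cells
Generation 1: 29 live cells
OO..O.O..
O.....O.O
.OOO....O
OO.OO....
O.O...O..
O.O..O.OO
OO.OOOO..
Generation 2: 35 live cells
.OOOOOO..
...O.O..O
OOOOO..OO
O.OO....O
OOO.OO.O.
OOO..O.OO
...OO.O..
Generation 3: 33 live cells
..O.O.OO.
..OOOO..O
.O..O..O.
OOOO.OO.O
OO..O..OO
O.O..O.OO
..O..OO.O

Cell (2,7) at generation 3: 1 -> alive

Answer: alive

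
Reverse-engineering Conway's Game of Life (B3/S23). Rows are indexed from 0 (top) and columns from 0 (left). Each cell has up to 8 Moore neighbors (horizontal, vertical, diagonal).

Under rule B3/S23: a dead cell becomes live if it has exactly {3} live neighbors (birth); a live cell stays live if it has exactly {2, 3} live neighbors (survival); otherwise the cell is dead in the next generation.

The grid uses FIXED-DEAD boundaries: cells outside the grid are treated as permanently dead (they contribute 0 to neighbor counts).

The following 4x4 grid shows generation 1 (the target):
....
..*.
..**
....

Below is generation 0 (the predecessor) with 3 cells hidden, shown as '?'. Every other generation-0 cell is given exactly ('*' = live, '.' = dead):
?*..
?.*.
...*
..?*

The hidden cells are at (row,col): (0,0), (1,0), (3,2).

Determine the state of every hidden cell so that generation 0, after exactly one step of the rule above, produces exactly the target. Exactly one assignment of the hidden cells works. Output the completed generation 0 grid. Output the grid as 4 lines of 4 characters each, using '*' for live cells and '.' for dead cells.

Answer: .*..
..*.
...*
...*

Derivation:
Hidden generation-0 cells (in order): (0,0), (1,0), (3,2).
A hidden cell only influences target cells in its own 3x3 neighborhood. Try each of the 2^3 = 8 assignments, step the completed generation 0 forward once under B3/S23, and compare with the target:
  (0,0)=. (1,0)=. (3,2)=. -> step reproduces the target at every cell -> ACCEPT
  (0,0)=. (1,0)=. (3,2)=* -> step gives (2,2)='.' but target has '*' -> reject
  (0,0)=. (1,0)=* (3,2)=. -> step gives (0,1)='*' but target has '.' -> reject
  (0,0)=. (1,0)=* (3,2)=* -> step gives (0,1)='*' but target has '.' -> reject
  (0,0)=* (1,0)=. (3,2)=. -> step gives (0,1)='*' but target has '.' -> reject
  (0,0)=* (1,0)=. (3,2)=* -> step gives (0,1)='*' but target has '.' -> reject
  (0,0)=* (1,0)=* (3,2)=. -> step gives (0,0)='*' but target has '.' -> reject
  (0,0)=* (1,0)=* (3,2)=* -> step gives (0,0)='*' but target has '.' -> reject
Unique solution: (0,0)=dead, (1,0)=dead, (3,2)=dead.
Check: live-neighbor counts of every cell in the completed generation 0:
1121
1222
0132
0021
Applying B3/S23 to generation 0 with these counts gives:
....
..*.
..**
....
which matches the target exactly.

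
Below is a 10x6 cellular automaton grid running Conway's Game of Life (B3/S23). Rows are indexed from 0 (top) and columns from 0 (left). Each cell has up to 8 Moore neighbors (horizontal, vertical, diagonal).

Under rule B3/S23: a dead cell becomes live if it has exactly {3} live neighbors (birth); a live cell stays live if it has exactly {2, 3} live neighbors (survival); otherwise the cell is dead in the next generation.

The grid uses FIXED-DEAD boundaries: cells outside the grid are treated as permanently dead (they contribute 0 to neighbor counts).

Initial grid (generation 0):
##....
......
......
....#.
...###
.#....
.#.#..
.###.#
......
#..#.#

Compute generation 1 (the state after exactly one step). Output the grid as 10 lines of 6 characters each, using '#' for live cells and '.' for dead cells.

Answer: ......
......
......
...###
...###
...#..
##.##.
.#.##.
.#.#..
......

Derivation:
Simulating step by step:
Generation 0 (given above): 16 live cells
Generation 1: 16 live cells
(generation 1 grid is the final answer)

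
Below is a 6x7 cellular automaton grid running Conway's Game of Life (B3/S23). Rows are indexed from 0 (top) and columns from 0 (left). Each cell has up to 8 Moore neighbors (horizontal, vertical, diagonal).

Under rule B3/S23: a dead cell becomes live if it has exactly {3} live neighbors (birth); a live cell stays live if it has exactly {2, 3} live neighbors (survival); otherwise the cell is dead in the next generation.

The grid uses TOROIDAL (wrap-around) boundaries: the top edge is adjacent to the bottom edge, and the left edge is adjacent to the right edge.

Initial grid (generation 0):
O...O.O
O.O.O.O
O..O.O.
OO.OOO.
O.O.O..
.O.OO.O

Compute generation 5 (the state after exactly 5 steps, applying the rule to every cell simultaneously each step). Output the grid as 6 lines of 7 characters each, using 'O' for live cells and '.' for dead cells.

Simulating step by step:
Generation 0 (given above): 22 live cells
Generation 1: 9 live cells
..O.O..
....O..
.......
O....O.
.......
.OO.O.O
Generation 2: 11 live cells
.OO.O..
...O...
.......
.......
OO...OO
.OO..O.
Generation 3: 14 live cells
.O..O..
..OO...
.......
O.....O
OOO..OO
...OOO.
Generation 4: 8 live cells
.....O.
..OO...
.......
.....O.
.OOO...
...O...
Generation 5: 9 live cells
(generation 5 grid is the final answer)

Answer: ..OOO..
.......
.......
..O....
..OOO..
...OO..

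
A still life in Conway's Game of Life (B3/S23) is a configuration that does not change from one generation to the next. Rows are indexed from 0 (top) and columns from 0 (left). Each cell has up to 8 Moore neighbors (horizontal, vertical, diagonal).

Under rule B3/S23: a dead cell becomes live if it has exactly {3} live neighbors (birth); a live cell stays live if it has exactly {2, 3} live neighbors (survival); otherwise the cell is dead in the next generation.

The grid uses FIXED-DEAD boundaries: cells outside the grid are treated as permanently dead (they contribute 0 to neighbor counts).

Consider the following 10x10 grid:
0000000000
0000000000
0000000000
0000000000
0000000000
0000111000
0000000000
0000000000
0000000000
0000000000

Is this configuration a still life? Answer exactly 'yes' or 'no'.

Answer: no

Derivation:
Compute generation 1 and compare to generation 0 (given above):
Generation 1:
0000000000
0000000000
0000000000
0000000000
0000010000
0000010000
0000010000
0000000000
0000000000
0000000000
Cell (4,5) differs: gen0=0 vs gen1=1 -> NOT a still life.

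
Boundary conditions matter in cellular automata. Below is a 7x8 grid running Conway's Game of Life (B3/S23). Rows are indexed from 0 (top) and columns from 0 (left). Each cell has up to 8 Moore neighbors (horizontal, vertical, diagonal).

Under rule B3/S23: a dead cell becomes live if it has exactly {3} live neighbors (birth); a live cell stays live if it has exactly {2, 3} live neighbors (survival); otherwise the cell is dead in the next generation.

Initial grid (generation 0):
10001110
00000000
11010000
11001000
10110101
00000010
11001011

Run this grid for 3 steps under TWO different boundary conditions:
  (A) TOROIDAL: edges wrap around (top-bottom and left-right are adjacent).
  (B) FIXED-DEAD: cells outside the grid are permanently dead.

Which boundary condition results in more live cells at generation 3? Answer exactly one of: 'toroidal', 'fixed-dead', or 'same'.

Under TOROIDAL boundary, generation 3:
00100010
00000001
00100001
11001000
00000011
01000110
00001011
Population = 16

Under FIXED-DEAD boundary, generation 3:
00011100
00100010
10100000
00101100
01010000
00101110
00011110
Population = 20

Comparison: toroidal=16, fixed-dead=20 -> fixed-dead

Answer: fixed-dead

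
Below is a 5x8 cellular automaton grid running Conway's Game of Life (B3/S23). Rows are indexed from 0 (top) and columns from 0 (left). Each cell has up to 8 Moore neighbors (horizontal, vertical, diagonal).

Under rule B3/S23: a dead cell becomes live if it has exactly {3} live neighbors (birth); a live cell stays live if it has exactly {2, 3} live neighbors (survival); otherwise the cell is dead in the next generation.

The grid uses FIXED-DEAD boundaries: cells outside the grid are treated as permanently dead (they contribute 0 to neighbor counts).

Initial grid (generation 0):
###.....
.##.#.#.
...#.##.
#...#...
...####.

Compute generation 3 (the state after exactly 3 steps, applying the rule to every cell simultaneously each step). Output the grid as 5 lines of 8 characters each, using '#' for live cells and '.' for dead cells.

Simulating step by step:
Generation 0 (given above): 16 live cells
Generation 1: 13 live cells
#.##....
#...#.#.
.###..#.
........
...###..
Generation 2: 11 live cells
.#.#....
#...##..
.###.#..
.....#..
....#...
Generation 3: 11 live cells
(generation 3 grid is the final answer)

Answer: ....#...
#....#..
.###.##.
..##.#..
........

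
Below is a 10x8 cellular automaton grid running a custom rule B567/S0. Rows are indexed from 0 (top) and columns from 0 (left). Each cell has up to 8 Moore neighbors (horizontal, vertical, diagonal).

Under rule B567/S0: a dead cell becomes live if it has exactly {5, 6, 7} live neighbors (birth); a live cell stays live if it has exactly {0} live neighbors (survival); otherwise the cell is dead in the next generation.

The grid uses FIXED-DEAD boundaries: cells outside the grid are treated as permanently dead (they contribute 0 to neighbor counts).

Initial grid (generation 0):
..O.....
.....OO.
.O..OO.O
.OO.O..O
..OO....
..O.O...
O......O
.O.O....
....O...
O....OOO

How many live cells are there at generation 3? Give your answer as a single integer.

Simulating step by step:
Generation 0 (given above): 24 live cells
Generation 1: 5 live cells
..O.....
........
......O.
...O....
........
........
.......O
........
........
O.......
Generation 2: 5 live cells
..O.....
........
......O.
...O....
........
........
.......O
........
........
O.......
Generation 3: 5 live cells
..O.....
........
......O.
...O....
........
........
.......O
........
........
O.......
Population at generation 3: 5

Answer: 5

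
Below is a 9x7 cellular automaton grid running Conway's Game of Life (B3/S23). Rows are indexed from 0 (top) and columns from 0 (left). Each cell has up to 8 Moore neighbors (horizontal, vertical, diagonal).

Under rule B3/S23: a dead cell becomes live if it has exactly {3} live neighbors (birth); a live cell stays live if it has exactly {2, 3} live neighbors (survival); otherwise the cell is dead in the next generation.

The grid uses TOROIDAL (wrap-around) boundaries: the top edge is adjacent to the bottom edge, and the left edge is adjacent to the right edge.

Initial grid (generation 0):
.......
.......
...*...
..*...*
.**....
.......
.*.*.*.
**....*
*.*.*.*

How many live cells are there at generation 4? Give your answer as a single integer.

Answer: 17

Derivation:
Simulating step by step:
Generation 0 (given above): 15 live cells
Generation 1: 13 live cells
.......
.......
.......
.***...
.**....
.*.....
.**...*
...**..
.....**
Generation 2: 16 live cells
.......
.......
..*....
.*.*...
*..*...
.......
****...
*.***.*
....**.
Generation 3: 14 live cells
.......
.......
..*....
.*.*...
..*....
*..*...
*...*.*
*.....*
....***
Generation 4: 17 live cells
.....*.
.......
..*....
.*.*...
.***...
**.*..*
.*...*.
....*..
*....**
Population at generation 4: 17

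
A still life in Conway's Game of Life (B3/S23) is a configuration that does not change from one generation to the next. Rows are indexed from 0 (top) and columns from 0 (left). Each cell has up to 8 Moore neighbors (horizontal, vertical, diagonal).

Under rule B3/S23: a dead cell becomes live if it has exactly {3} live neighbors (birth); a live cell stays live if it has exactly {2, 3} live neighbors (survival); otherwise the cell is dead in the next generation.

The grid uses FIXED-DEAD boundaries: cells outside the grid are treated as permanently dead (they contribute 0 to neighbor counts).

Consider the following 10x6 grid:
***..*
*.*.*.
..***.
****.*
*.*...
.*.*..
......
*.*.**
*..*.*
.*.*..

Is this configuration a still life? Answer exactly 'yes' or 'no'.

Answer: no

Derivation:
Compute generation 1 and compare to generation 0 (given above):
Generation 1:
*.**..
*...**
*....*
*.....
*...*.
.**...
.****.
.*.***
*..*.*
..*.*.
Cell (0,1) differs: gen0=1 vs gen1=0 -> NOT a still life.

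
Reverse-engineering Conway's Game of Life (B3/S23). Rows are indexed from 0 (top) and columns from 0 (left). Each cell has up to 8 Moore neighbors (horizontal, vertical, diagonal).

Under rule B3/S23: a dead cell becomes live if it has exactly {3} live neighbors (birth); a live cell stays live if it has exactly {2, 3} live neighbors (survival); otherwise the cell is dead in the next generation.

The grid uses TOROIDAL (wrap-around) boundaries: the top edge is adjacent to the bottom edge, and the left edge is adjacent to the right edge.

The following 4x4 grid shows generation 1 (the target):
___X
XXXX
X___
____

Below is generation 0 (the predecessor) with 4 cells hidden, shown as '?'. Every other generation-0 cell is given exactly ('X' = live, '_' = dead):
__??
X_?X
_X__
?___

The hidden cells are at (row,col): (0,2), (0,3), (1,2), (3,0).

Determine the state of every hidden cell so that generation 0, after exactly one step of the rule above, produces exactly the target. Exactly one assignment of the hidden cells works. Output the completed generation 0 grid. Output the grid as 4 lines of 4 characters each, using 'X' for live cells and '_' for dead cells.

Answer: __X_
X__X
_X__
____

Derivation:
Hidden generation-0 cells (in order): (0,2), (0,3), (1,2), (3,0).
A hidden cell only influences target cells in its own 3x3 neighborhood. Try each of the 2^4 = 16 assignments, step the completed generation 0 forward once under B3/S23, and compare with the target:
  (0,2)=_ (0,3)=_ (1,2)=_ (3,0)=_ -> step gives (0,3)='_' but target has 'X' -> reject
  (0,2)=_ (0,3)=_ (1,2)=_ (3,0)=X -> step gives (0,0)='X' but target has '_' -> reject
  (0,2)=_ (0,3)=_ (1,2)=X (3,0)=_ -> step gives (2,1)='X' but target has '_' -> reject
  (0,2)=_ (0,3)=_ (1,2)=X (3,0)=X -> step gives (0,0)='X' but target has '_' -> reject
  (0,2)=_ (0,3)=X (1,2)=_ (3,0)=_ -> step gives (0,0)='X' but target has '_' -> reject
  (0,2)=_ (0,3)=X (1,2)=_ (3,0)=X -> step gives (1,1)='_' but target has 'X' -> reject
  (0,2)=_ (0,3)=X (1,2)=X (3,0)=_ -> step gives (0,0)='X' but target has '_' -> reject
  (0,2)=_ (0,3)=X (1,2)=X (3,0)=X -> step gives (0,1)='X' but target has '_' -> reject
  (0,2)=X (0,3)=_ (1,2)=_ (3,0)=_ -> step reproduces the target at every cell -> ACCEPT
  (0,2)=X (0,3)=_ (1,2)=_ (3,0)=X -> step gives (0,0)='X' but target has '_' -> reject
  (0,2)=X (0,3)=_ (1,2)=X (3,0)=_ -> step gives (0,1)='X' but target has '_' -> reject
  (0,2)=X (0,3)=_ (1,2)=X (3,0)=X -> step gives (0,0)='X' but target has '_' -> reject
  (0,2)=X (0,3)=X (1,2)=_ (3,0)=_ -> step gives (0,0)='X' but target has '_' -> reject
  (0,2)=X (0,3)=X (1,2)=_ (3,0)=X -> step gives (0,1)='X' but target has '_' -> reject
  (0,2)=X (0,3)=X (1,2)=X (3,0)=_ -> step gives (0,0)='X' but target has '_' -> reject
  (0,2)=X (0,3)=X (1,2)=X (3,0)=X -> step gives (0,2)='X' but target has '_' -> reject
Unique solution: (0,2)=live, (0,3)=dead, (1,2)=dead, (3,0)=dead.
Check: live-neighbor counts of every cell in the completed generation 0:
2213
2332
3122
1221
Applying B3/S23 to generation 0 with these counts gives:
___X
XXXX
X___
____
which matches the target exactly.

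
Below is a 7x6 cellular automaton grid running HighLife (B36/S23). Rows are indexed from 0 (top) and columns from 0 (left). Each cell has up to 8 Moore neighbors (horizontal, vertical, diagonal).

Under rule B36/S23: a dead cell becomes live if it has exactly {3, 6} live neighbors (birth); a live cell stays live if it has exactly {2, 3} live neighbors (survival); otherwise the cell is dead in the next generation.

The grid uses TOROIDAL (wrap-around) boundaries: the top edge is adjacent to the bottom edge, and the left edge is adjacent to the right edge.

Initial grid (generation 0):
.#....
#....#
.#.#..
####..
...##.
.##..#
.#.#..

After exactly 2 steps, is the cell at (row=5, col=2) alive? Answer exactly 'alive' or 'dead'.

Simulating step by step:
Generation 0 (given above): 16 live cells
Generation 1: 16 live cells
.##...
###...
...###
##....
..#.##
##....
.#....
Generation 2: 15 live cells
......
#...##
...###
###...
..#..#
###..#
......

Cell (5,2) at generation 2: 1 -> alive

Answer: alive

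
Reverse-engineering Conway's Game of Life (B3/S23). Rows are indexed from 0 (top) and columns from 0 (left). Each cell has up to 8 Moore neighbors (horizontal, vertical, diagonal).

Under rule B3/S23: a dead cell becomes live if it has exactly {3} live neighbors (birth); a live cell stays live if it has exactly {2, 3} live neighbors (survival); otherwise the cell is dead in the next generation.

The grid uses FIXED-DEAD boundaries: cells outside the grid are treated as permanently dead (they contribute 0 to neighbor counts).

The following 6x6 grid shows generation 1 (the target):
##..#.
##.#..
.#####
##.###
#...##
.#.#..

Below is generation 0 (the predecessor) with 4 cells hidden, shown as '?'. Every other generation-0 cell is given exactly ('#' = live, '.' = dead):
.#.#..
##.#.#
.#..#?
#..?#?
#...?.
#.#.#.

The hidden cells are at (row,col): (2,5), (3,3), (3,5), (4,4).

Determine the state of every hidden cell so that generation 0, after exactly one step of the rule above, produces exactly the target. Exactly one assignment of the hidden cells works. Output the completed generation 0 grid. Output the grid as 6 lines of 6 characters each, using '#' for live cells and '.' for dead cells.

Answer: .#.#..
##.#.#
.#..#.
#...#.
#...#.
#.#.#.

Derivation:
Hidden generation-0 cells (in order): (2,5), (3,3), (3,5), (4,4).
A hidden cell only influences target cells in its own 3x3 neighborhood. Try each of the 2^4 = 16 assignments, step the completed generation 0 forward once under B3/S23, and compare with the target:
  (2,5)=. (3,3)=. (3,5)=. (4,4)=. -> step gives (3,3)='.' but target has '#' -> reject
  (2,5)=. (3,3)=. (3,5)=. (4,4)=# -> step reproduces the target at every cell -> ACCEPT
  (2,5)=. (3,3)=. (3,5)=# (4,4)=. -> step gives (2,4)='.' but target has '#' -> reject
  (2,5)=. (3,3)=. (3,5)=# (4,4)=# -> step gives (2,4)='.' but target has '#' -> reject
  (2,5)=. (3,3)=# (3,5)=. (4,4)=. -> step gives (2,2)='.' but target has '#' -> reject
  (2,5)=. (3,3)=# (3,5)=. (4,4)=# -> step gives (2,2)='.' but target has '#' -> reject
  (2,5)=. (3,3)=# (3,5)=# (4,4)=. -> step gives (2,2)='.' but target has '#' -> reject
  (2,5)=. (3,3)=# (3,5)=# (4,4)=# -> step gives (2,2)='.' but target has '#' -> reject
  (2,5)=# (3,3)=. (3,5)=. (4,4)=. -> step gives (1,5)='#' but target has '.' -> reject
  (2,5)=# (3,3)=. (3,5)=. (4,4)=# -> step gives (1,5)='#' but target has '.' -> reject
  (2,5)=# (3,3)=. (3,5)=# (4,4)=. -> step gives (1,5)='#' but target has '.' -> reject
  (2,5)=# (3,3)=. (3,5)=# (4,4)=# -> step gives (1,5)='#' but target has '.' -> reject
  (2,5)=# (3,3)=# (3,5)=. (4,4)=. -> step gives (1,5)='#' but target has '.' -> reject
  (2,5)=# (3,3)=# (3,5)=. (4,4)=# -> step gives (1,5)='#' but target has '.' -> reject
  (2,5)=# (3,3)=# (3,5)=# (4,4)=. -> step gives (1,5)='#' but target has '.' -> reject
  (2,5)=# (3,3)=# (3,5)=# (4,4)=# -> step gives (1,5)='#' but target has '.' -> reject
Unique solution: (2,5)=dead, (3,3)=dead, (3,5)=dead, (4,4)=live.
Check: live-neighbor counts of every cell in the completed generation 0:
324131
335241
433333
231323
241423
130312
Applying B3/S23 to generation 0 with these counts gives:
##..#.
##.#..
.#####
##.###
#...##
.#.#..
which matches the target exactly.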